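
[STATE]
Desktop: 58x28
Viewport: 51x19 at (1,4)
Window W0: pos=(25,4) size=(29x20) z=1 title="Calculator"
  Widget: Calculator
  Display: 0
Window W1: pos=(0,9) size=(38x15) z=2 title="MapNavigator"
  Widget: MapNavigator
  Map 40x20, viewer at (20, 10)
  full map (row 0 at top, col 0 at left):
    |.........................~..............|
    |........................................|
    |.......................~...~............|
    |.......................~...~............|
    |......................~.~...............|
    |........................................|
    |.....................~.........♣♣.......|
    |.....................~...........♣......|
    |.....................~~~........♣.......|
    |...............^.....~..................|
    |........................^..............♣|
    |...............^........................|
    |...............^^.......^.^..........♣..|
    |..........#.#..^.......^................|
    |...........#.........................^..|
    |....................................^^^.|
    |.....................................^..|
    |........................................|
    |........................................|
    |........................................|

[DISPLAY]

                        ┏━━━━━━━━━━━━━━━━━━━━━━━━━━
                        ┃ Calculator               
                        ┠──────────────────────────
                        ┃                          
                        ┃┌───┬───┬───┬───┐         
━━━━━━━━━━━━━━━━━━━━━━━━━━━━━━━━━━━━┓│ ÷ │         
 MapNavigator                       ┃┼───┤         
────────────────────────────────────┨│ × │         
....................................┃┼───┤         
...................~.........♣♣.....┃│ - │         
...................~...........♣....┃┼───┤         
...................~~~........♣.....┃│ + │         
.............^.....~................┃┼───┤         
..................@...^.............┃│ M+│         
.............^......................┃┴───┘         
.............^^.......^.^..........♣┃              
........#.#..^.......^..............┃              
.........#.........................^┃              
..................................^^┃              


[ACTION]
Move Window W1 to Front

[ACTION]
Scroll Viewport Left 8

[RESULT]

                         ┏━━━━━━━━━━━━━━━━━━━━━━━━━
                         ┃ Calculator              
                         ┠─────────────────────────
                         ┃                         
                         ┃┌───┬───┬───┬───┐        
┏━━━━━━━━━━━━━━━━━━━━━━━━━━━━━━━━━━━━┓│ ÷ │        
┃ MapNavigator                       ┃┼───┤        
┠────────────────────────────────────┨│ × │        
┃....................................┃┼───┤        
┃...................~.........♣♣.....┃│ - │        
┃...................~...........♣....┃┼───┤        
┃...................~~~........♣.....┃│ + │        
┃.............^.....~................┃┼───┤        
┃..................@...^.............┃│ M+│        
┃.............^......................┃┴───┘        
┃.............^^.......^.^..........♣┃             
┃........#.#..^.......^..............┃             
┃.........#.........................^┃             
┃..................................^^┃             


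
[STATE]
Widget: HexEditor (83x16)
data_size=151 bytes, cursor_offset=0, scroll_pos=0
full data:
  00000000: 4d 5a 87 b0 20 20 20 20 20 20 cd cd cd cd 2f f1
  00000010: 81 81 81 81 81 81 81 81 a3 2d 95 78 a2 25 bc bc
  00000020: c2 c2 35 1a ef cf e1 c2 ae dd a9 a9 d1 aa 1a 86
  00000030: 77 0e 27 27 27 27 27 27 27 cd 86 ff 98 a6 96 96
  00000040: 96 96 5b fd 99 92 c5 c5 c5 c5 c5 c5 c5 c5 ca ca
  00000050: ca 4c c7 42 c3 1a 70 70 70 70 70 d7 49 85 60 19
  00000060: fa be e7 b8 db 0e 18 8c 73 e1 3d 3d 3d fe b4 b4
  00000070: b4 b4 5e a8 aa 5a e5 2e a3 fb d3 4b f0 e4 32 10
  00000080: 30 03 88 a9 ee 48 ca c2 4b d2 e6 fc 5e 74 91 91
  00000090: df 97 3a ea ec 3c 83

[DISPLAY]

00000000  4D 5a 87 b0 20 20 20 20  20 20 cd cd cd cd 2f f1  |MZ..      ..../.|     
00000010  81 81 81 81 81 81 81 81  a3 2d 95 78 a2 25 bc bc  |.........-.x.%..|     
00000020  c2 c2 35 1a ef cf e1 c2  ae dd a9 a9 d1 aa 1a 86  |..5.............|     
00000030  77 0e 27 27 27 27 27 27  27 cd 86 ff 98 a6 96 96  |w.'''''''.......|     
00000040  96 96 5b fd 99 92 c5 c5  c5 c5 c5 c5 c5 c5 ca ca  |..[.............|     
00000050  ca 4c c7 42 c3 1a 70 70  70 70 70 d7 49 85 60 19  |.L.B..ppppp.I.`.|     
00000060  fa be e7 b8 db 0e 18 8c  73 e1 3d 3d 3d fe b4 b4  |........s.===...|     
00000070  b4 b4 5e a8 aa 5a e5 2e  a3 fb d3 4b f0 e4 32 10  |..^..Z.....K..2.|     
00000080  30 03 88 a9 ee 48 ca c2  4b d2 e6 fc 5e 74 91 91  |0....H..K...^t..|     
00000090  df 97 3a ea ec 3c 83                              |..:..<.         |     
                                                                                   
                                                                                   
                                                                                   
                                                                                   
                                                                                   
                                                                                   


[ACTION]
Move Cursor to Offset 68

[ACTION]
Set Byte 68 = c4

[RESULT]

00000000  4d 5a 87 b0 20 20 20 20  20 20 cd cd cd cd 2f f1  |MZ..      ..../.|     
00000010  81 81 81 81 81 81 81 81  a3 2d 95 78 a2 25 bc bc  |.........-.x.%..|     
00000020  c2 c2 35 1a ef cf e1 c2  ae dd a9 a9 d1 aa 1a 86  |..5.............|     
00000030  77 0e 27 27 27 27 27 27  27 cd 86 ff 98 a6 96 96  |w.'''''''.......|     
00000040  96 96 5b fd C4 92 c5 c5  c5 c5 c5 c5 c5 c5 ca ca  |..[.............|     
00000050  ca 4c c7 42 c3 1a 70 70  70 70 70 d7 49 85 60 19  |.L.B..ppppp.I.`.|     
00000060  fa be e7 b8 db 0e 18 8c  73 e1 3d 3d 3d fe b4 b4  |........s.===...|     
00000070  b4 b4 5e a8 aa 5a e5 2e  a3 fb d3 4b f0 e4 32 10  |..^..Z.....K..2.|     
00000080  30 03 88 a9 ee 48 ca c2  4b d2 e6 fc 5e 74 91 91  |0....H..K...^t..|     
00000090  df 97 3a ea ec 3c 83                              |..:..<.         |     
                                                                                   
                                                                                   
                                                                                   
                                                                                   
                                                                                   
                                                                                   


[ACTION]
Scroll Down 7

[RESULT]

00000070  b4 b4 5e a8 aa 5a e5 2e  a3 fb d3 4b f0 e4 32 10  |..^..Z.....K..2.|     
00000080  30 03 88 a9 ee 48 ca c2  4b d2 e6 fc 5e 74 91 91  |0....H..K...^t..|     
00000090  df 97 3a ea ec 3c 83                              |..:..<.         |     
                                                                                   
                                                                                   
                                                                                   
                                                                                   
                                                                                   
                                                                                   
                                                                                   
                                                                                   
                                                                                   
                                                                                   
                                                                                   
                                                                                   
                                                                                   


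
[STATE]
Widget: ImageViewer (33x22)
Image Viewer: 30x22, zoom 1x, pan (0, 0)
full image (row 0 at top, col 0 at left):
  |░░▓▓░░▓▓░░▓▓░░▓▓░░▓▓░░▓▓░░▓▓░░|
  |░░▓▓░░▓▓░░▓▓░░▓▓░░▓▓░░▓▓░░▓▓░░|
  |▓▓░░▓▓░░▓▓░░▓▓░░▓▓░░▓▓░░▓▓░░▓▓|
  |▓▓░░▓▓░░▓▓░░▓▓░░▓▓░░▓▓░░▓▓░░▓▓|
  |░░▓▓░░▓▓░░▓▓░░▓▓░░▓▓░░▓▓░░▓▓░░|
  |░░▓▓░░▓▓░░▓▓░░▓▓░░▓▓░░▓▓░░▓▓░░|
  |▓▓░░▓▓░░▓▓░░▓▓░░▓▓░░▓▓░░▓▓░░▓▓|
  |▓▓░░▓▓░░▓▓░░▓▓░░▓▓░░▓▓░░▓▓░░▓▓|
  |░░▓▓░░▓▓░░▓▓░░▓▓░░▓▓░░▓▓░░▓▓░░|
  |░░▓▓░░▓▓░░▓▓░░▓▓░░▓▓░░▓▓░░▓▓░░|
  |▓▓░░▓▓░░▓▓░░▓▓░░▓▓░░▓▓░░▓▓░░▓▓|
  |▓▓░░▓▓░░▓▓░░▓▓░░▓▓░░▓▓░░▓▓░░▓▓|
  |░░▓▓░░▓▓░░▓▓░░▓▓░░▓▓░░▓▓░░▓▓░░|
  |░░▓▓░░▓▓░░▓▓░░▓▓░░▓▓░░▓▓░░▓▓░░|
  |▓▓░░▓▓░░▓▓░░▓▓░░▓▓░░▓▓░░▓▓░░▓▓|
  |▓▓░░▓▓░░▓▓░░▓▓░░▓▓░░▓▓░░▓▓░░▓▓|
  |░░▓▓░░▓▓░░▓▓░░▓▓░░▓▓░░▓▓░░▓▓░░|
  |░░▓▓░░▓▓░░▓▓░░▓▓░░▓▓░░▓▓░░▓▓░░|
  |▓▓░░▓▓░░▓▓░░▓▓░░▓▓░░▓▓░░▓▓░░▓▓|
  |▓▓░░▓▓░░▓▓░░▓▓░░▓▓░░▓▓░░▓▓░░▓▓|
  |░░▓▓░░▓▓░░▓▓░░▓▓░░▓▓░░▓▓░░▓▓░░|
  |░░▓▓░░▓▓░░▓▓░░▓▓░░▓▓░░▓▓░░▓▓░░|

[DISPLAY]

░░▓▓░░▓▓░░▓▓░░▓▓░░▓▓░░▓▓░░▓▓░░   
░░▓▓░░▓▓░░▓▓░░▓▓░░▓▓░░▓▓░░▓▓░░   
▓▓░░▓▓░░▓▓░░▓▓░░▓▓░░▓▓░░▓▓░░▓▓   
▓▓░░▓▓░░▓▓░░▓▓░░▓▓░░▓▓░░▓▓░░▓▓   
░░▓▓░░▓▓░░▓▓░░▓▓░░▓▓░░▓▓░░▓▓░░   
░░▓▓░░▓▓░░▓▓░░▓▓░░▓▓░░▓▓░░▓▓░░   
▓▓░░▓▓░░▓▓░░▓▓░░▓▓░░▓▓░░▓▓░░▓▓   
▓▓░░▓▓░░▓▓░░▓▓░░▓▓░░▓▓░░▓▓░░▓▓   
░░▓▓░░▓▓░░▓▓░░▓▓░░▓▓░░▓▓░░▓▓░░   
░░▓▓░░▓▓░░▓▓░░▓▓░░▓▓░░▓▓░░▓▓░░   
▓▓░░▓▓░░▓▓░░▓▓░░▓▓░░▓▓░░▓▓░░▓▓   
▓▓░░▓▓░░▓▓░░▓▓░░▓▓░░▓▓░░▓▓░░▓▓   
░░▓▓░░▓▓░░▓▓░░▓▓░░▓▓░░▓▓░░▓▓░░   
░░▓▓░░▓▓░░▓▓░░▓▓░░▓▓░░▓▓░░▓▓░░   
▓▓░░▓▓░░▓▓░░▓▓░░▓▓░░▓▓░░▓▓░░▓▓   
▓▓░░▓▓░░▓▓░░▓▓░░▓▓░░▓▓░░▓▓░░▓▓   
░░▓▓░░▓▓░░▓▓░░▓▓░░▓▓░░▓▓░░▓▓░░   
░░▓▓░░▓▓░░▓▓░░▓▓░░▓▓░░▓▓░░▓▓░░   
▓▓░░▓▓░░▓▓░░▓▓░░▓▓░░▓▓░░▓▓░░▓▓   
▓▓░░▓▓░░▓▓░░▓▓░░▓▓░░▓▓░░▓▓░░▓▓   
░░▓▓░░▓▓░░▓▓░░▓▓░░▓▓░░▓▓░░▓▓░░   
░░▓▓░░▓▓░░▓▓░░▓▓░░▓▓░░▓▓░░▓▓░░   


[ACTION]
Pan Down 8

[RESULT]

░░▓▓░░▓▓░░▓▓░░▓▓░░▓▓░░▓▓░░▓▓░░   
░░▓▓░░▓▓░░▓▓░░▓▓░░▓▓░░▓▓░░▓▓░░   
▓▓░░▓▓░░▓▓░░▓▓░░▓▓░░▓▓░░▓▓░░▓▓   
▓▓░░▓▓░░▓▓░░▓▓░░▓▓░░▓▓░░▓▓░░▓▓   
░░▓▓░░▓▓░░▓▓░░▓▓░░▓▓░░▓▓░░▓▓░░   
░░▓▓░░▓▓░░▓▓░░▓▓░░▓▓░░▓▓░░▓▓░░   
▓▓░░▓▓░░▓▓░░▓▓░░▓▓░░▓▓░░▓▓░░▓▓   
▓▓░░▓▓░░▓▓░░▓▓░░▓▓░░▓▓░░▓▓░░▓▓   
░░▓▓░░▓▓░░▓▓░░▓▓░░▓▓░░▓▓░░▓▓░░   
░░▓▓░░▓▓░░▓▓░░▓▓░░▓▓░░▓▓░░▓▓░░   
▓▓░░▓▓░░▓▓░░▓▓░░▓▓░░▓▓░░▓▓░░▓▓   
▓▓░░▓▓░░▓▓░░▓▓░░▓▓░░▓▓░░▓▓░░▓▓   
░░▓▓░░▓▓░░▓▓░░▓▓░░▓▓░░▓▓░░▓▓░░   
░░▓▓░░▓▓░░▓▓░░▓▓░░▓▓░░▓▓░░▓▓░░   
                                 
                                 
                                 
                                 
                                 
                                 
                                 
                                 


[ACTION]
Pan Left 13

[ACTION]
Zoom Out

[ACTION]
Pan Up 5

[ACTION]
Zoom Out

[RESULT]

▓▓░░▓▓░░▓▓░░▓▓░░▓▓░░▓▓░░▓▓░░▓▓   
░░▓▓░░▓▓░░▓▓░░▓▓░░▓▓░░▓▓░░▓▓░░   
░░▓▓░░▓▓░░▓▓░░▓▓░░▓▓░░▓▓░░▓▓░░   
▓▓░░▓▓░░▓▓░░▓▓░░▓▓░░▓▓░░▓▓░░▓▓   
▓▓░░▓▓░░▓▓░░▓▓░░▓▓░░▓▓░░▓▓░░▓▓   
░░▓▓░░▓▓░░▓▓░░▓▓░░▓▓░░▓▓░░▓▓░░   
░░▓▓░░▓▓░░▓▓░░▓▓░░▓▓░░▓▓░░▓▓░░   
▓▓░░▓▓░░▓▓░░▓▓░░▓▓░░▓▓░░▓▓░░▓▓   
▓▓░░▓▓░░▓▓░░▓▓░░▓▓░░▓▓░░▓▓░░▓▓   
░░▓▓░░▓▓░░▓▓░░▓▓░░▓▓░░▓▓░░▓▓░░   
░░▓▓░░▓▓░░▓▓░░▓▓░░▓▓░░▓▓░░▓▓░░   
▓▓░░▓▓░░▓▓░░▓▓░░▓▓░░▓▓░░▓▓░░▓▓   
▓▓░░▓▓░░▓▓░░▓▓░░▓▓░░▓▓░░▓▓░░▓▓   
░░▓▓░░▓▓░░▓▓░░▓▓░░▓▓░░▓▓░░▓▓░░   
░░▓▓░░▓▓░░▓▓░░▓▓░░▓▓░░▓▓░░▓▓░░   
▓▓░░▓▓░░▓▓░░▓▓░░▓▓░░▓▓░░▓▓░░▓▓   
▓▓░░▓▓░░▓▓░░▓▓░░▓▓░░▓▓░░▓▓░░▓▓   
░░▓▓░░▓▓░░▓▓░░▓▓░░▓▓░░▓▓░░▓▓░░   
░░▓▓░░▓▓░░▓▓░░▓▓░░▓▓░░▓▓░░▓▓░░   
                                 
                                 
                                 


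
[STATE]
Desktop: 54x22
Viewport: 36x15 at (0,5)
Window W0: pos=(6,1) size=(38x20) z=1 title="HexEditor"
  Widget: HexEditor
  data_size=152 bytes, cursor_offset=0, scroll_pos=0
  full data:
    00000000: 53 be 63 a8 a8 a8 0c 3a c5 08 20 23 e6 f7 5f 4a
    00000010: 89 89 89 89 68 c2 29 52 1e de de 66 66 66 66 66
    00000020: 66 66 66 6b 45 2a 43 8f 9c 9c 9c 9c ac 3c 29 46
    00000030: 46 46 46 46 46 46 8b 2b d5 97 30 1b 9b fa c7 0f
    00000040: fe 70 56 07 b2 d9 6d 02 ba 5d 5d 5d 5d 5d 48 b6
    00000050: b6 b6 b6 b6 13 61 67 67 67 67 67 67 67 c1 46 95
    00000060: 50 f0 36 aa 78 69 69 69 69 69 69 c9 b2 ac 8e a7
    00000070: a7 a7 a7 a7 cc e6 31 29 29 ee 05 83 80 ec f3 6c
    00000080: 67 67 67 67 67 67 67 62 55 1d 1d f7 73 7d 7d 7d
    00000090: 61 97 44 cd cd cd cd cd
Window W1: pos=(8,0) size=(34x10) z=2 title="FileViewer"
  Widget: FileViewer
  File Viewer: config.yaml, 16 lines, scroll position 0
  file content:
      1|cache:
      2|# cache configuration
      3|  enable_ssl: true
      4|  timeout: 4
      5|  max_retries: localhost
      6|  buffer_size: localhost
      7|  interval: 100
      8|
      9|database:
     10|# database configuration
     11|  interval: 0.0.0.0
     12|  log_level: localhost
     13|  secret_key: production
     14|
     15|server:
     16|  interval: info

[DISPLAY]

      ┃0┃  enable_ssl: true         
      ┃0┃  timeout: 4               
      ┃0┃  max_retries: localhost   
      ┃0┃  buffer_size: localhost   
      ┃0┗━━━━━━━━━━━━━━━━━━━━━━━━━━━
      ┃00000060  50 f0 36 aa 78 69 6
      ┃00000070  a7 a7 a7 a7 cc e6 3
      ┃00000080  67 67 67 67 67 67 6
      ┃00000090  61 97 44 cd cd cd c
      ┃                             
      ┃                             
      ┃                             
      ┃                             
      ┃                             
      ┃                             


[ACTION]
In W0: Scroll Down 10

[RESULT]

      ┃ ┃  enable_ssl: true         
      ┃ ┃  timeout: 4               
      ┃ ┃  max_retries: localhost   
      ┃ ┃  buffer_size: localhost   
      ┃ ┗━━━━━━━━━━━━━━━━━━━━━━━━━━━
      ┃                             
      ┃                             
      ┃                             
      ┃                             
      ┃                             
      ┃                             
      ┃                             
      ┃                             
      ┃                             
      ┃                             


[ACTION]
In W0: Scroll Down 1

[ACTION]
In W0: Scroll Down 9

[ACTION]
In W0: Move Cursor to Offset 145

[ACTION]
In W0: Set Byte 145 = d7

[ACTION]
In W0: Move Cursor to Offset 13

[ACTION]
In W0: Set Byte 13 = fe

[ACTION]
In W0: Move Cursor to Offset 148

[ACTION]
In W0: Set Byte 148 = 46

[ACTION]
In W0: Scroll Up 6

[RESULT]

      ┃0┃  enable_ssl: true         
      ┃0┃  timeout: 4               
      ┃0┃  max_retries: localhost   
      ┃0┃  buffer_size: localhost   
      ┃0┗━━━━━━━━━━━━━━━━━━━━━━━━━━━
      ┃00000090  61 d7 44 cd 46 cd c
      ┃                             
      ┃                             
      ┃                             
      ┃                             
      ┃                             
      ┃                             
      ┃                             
      ┃                             
      ┃                             


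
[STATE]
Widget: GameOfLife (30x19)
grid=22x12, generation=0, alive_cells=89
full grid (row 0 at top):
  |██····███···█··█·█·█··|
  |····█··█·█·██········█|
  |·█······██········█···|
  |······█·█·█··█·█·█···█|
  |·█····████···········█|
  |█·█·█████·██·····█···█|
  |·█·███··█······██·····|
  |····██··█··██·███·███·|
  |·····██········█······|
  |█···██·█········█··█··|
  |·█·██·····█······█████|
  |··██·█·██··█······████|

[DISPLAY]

Gen: 0                        
██····███···█··█·█·█··        
····█··█·█·██········█        
·█······██········█···        
······█·█·█··█·█·█···█        
·█····████···········█        
█·█·█████·██·····█···█        
·█·███··█······██·····        
····██··█··██·███·███·        
·····██········█······        
█···██·█········█··█··        
·█·██·····█······█████        
··██·█·██··█······████        
                              
                              
                              
                              
                              
                              


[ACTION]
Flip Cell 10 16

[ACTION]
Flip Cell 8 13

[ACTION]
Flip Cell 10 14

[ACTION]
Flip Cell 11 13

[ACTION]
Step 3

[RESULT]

Gen: 3                        
······█··█············        
······█···█·██········        
········██████········        
·········██·█·········        
·█····················        
█··█·····█······██·██·        
···█·····██······█·██·        
·███····█······█····█·        
··············█·█···█·        
·············██···█·██        
··············████··█·        
······················        
                              
                              
                              
                              
                              
                              


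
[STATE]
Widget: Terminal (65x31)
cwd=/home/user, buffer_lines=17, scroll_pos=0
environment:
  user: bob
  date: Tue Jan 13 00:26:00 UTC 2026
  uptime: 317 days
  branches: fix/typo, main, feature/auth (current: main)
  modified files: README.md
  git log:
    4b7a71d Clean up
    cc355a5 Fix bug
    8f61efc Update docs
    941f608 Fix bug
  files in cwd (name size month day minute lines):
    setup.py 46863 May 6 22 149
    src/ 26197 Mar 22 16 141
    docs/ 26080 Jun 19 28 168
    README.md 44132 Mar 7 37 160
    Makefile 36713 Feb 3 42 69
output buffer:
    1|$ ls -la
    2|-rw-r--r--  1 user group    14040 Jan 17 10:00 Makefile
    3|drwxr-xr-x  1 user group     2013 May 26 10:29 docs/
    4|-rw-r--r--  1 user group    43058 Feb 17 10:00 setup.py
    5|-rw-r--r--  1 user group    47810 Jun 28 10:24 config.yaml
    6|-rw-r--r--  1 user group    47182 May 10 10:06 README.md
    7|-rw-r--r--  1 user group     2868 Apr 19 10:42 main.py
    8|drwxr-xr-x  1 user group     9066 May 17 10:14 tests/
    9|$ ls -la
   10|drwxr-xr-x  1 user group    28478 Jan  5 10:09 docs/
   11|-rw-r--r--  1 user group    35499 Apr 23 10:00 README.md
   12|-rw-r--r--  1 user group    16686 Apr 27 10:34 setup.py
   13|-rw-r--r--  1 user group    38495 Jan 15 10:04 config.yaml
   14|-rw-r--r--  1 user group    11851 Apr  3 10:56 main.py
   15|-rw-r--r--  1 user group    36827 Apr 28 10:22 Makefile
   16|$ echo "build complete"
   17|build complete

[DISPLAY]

$ ls -la                                                         
-rw-r--r--  1 user group    14040 Jan 17 10:00 Makefile          
drwxr-xr-x  1 user group     2013 May 26 10:29 docs/             
-rw-r--r--  1 user group    43058 Feb 17 10:00 setup.py          
-rw-r--r--  1 user group    47810 Jun 28 10:24 config.yaml       
-rw-r--r--  1 user group    47182 May 10 10:06 README.md         
-rw-r--r--  1 user group     2868 Apr 19 10:42 main.py           
drwxr-xr-x  1 user group     9066 May 17 10:14 tests/            
$ ls -la                                                         
drwxr-xr-x  1 user group    28478 Jan  5 10:09 docs/             
-rw-r--r--  1 user group    35499 Apr 23 10:00 README.md         
-rw-r--r--  1 user group    16686 Apr 27 10:34 setup.py          
-rw-r--r--  1 user group    38495 Jan 15 10:04 config.yaml       
-rw-r--r--  1 user group    11851 Apr  3 10:56 main.py           
-rw-r--r--  1 user group    36827 Apr 28 10:22 Makefile          
$ echo "build complete"                                          
build complete                                                   
$ █                                                              
                                                                 
                                                                 
                                                                 
                                                                 
                                                                 
                                                                 
                                                                 
                                                                 
                                                                 
                                                                 
                                                                 
                                                                 
                                                                 


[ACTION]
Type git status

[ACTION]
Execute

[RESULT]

$ ls -la                                                         
-rw-r--r--  1 user group    14040 Jan 17 10:00 Makefile          
drwxr-xr-x  1 user group     2013 May 26 10:29 docs/             
-rw-r--r--  1 user group    43058 Feb 17 10:00 setup.py          
-rw-r--r--  1 user group    47810 Jun 28 10:24 config.yaml       
-rw-r--r--  1 user group    47182 May 10 10:06 README.md         
-rw-r--r--  1 user group     2868 Apr 19 10:42 main.py           
drwxr-xr-x  1 user group     9066 May 17 10:14 tests/            
$ ls -la                                                         
drwxr-xr-x  1 user group    28478 Jan  5 10:09 docs/             
-rw-r--r--  1 user group    35499 Apr 23 10:00 README.md         
-rw-r--r--  1 user group    16686 Apr 27 10:34 setup.py          
-rw-r--r--  1 user group    38495 Jan 15 10:04 config.yaml       
-rw-r--r--  1 user group    11851 Apr  3 10:56 main.py           
-rw-r--r--  1 user group    36827 Apr 28 10:22 Makefile          
$ echo "build complete"                                          
build complete                                                   
$ git status                                                     
On branch main                                                   
Changes not staged for commit:                                   
                                                                 
        modified:   README.md                                    
$ █                                                              
                                                                 
                                                                 
                                                                 
                                                                 
                                                                 
                                                                 
                                                                 
                                                                 


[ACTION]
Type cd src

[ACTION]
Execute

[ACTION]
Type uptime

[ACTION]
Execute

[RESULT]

$ ls -la                                                         
-rw-r--r--  1 user group    14040 Jan 17 10:00 Makefile          
drwxr-xr-x  1 user group     2013 May 26 10:29 docs/             
-rw-r--r--  1 user group    43058 Feb 17 10:00 setup.py          
-rw-r--r--  1 user group    47810 Jun 28 10:24 config.yaml       
-rw-r--r--  1 user group    47182 May 10 10:06 README.md         
-rw-r--r--  1 user group     2868 Apr 19 10:42 main.py           
drwxr-xr-x  1 user group     9066 May 17 10:14 tests/            
$ ls -la                                                         
drwxr-xr-x  1 user group    28478 Jan  5 10:09 docs/             
-rw-r--r--  1 user group    35499 Apr 23 10:00 README.md         
-rw-r--r--  1 user group    16686 Apr 27 10:34 setup.py          
-rw-r--r--  1 user group    38495 Jan 15 10:04 config.yaml       
-rw-r--r--  1 user group    11851 Apr  3 10:56 main.py           
-rw-r--r--  1 user group    36827 Apr 28 10:22 Makefile          
$ echo "build complete"                                          
build complete                                                   
$ git status                                                     
On branch main                                                   
Changes not staged for commit:                                   
                                                                 
        modified:   README.md                                    
$ cd src                                                         
                                                                 
$ uptime                                                         
 10:00  up 317 days                                              
$ █                                                              
                                                                 
                                                                 
                                                                 
                                                                 


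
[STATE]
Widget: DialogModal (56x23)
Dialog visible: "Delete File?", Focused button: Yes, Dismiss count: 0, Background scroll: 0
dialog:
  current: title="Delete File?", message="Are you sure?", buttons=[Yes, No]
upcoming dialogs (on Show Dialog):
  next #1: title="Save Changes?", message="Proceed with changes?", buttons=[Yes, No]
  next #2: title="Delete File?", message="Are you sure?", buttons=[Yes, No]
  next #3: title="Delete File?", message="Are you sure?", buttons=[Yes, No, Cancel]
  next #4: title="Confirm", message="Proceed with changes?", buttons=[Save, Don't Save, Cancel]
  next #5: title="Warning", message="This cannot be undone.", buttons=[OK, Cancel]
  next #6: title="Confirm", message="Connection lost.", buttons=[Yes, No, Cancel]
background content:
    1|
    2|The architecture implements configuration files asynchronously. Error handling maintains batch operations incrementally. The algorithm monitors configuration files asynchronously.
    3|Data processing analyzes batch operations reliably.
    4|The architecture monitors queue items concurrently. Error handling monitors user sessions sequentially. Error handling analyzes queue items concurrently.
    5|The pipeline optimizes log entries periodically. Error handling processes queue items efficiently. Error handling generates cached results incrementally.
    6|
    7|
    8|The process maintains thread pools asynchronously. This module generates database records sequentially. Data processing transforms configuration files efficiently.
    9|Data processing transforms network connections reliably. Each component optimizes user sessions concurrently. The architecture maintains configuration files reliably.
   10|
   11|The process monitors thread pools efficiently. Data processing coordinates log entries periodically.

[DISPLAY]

                                                        
The architecture implements configuration files asynchro
Data processing analyzes batch operations reliably.     
The architecture monitors queue items concurrently. Erro
The pipeline optimizes log entries periodically. Error h
                                                        
                                                        
The process maintains thread pools asynchronously. This 
Data processing transforms network connections reliably.
                   ┌───────────────┐                    
The process monitor│  Delete File? │ficiently. Data proc
                   │ Are you sure? │                    
                   │   [Yes]  No   │                    
                   └───────────────┘                    
                                                        
                                                        
                                                        
                                                        
                                                        
                                                        
                                                        
                                                        
                                                        


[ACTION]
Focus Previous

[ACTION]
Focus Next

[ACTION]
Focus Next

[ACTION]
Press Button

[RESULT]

                                                        
The architecture implements configuration files asynchro
Data processing analyzes batch operations reliably.     
The architecture monitors queue items concurrently. Erro
The pipeline optimizes log entries periodically. Error h
                                                        
                                                        
The process maintains thread pools asynchronously. This 
Data processing transforms network connections reliably.
                                                        
The process monitors thread pools efficiently. Data proc
                                                        
                                                        
                                                        
                                                        
                                                        
                                                        
                                                        
                                                        
                                                        
                                                        
                                                        
                                                        


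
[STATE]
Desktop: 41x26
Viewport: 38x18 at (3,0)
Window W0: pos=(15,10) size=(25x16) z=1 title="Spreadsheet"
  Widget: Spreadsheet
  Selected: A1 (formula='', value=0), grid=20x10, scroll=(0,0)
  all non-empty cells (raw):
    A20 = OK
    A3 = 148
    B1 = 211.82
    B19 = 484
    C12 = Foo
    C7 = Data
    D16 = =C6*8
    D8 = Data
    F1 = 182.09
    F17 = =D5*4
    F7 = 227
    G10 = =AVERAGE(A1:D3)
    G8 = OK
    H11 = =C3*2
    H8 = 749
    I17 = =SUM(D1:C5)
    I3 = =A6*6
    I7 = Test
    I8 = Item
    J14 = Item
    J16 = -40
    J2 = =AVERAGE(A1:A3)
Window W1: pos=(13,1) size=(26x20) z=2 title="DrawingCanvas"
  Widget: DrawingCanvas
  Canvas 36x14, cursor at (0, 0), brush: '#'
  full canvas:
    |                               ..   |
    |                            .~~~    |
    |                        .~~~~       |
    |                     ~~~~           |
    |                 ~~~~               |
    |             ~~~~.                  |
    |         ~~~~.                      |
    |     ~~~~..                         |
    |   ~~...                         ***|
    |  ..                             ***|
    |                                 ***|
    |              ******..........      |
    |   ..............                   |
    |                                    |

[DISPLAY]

                                      
          ┏━━━━━━━━━━━━━━━━━━━━━━━━┓  
          ┃ DrawingCanvas          ┃  
          ┠────────────────────────┨  
          ┃+                       ┃  
          ┃                        ┃  
          ┃                        ┃  
          ┃                     ~~~┃  
          ┃                 ~~~~   ┃  
          ┃             ~~~~.      ┃  
          ┃         ~~~~.          ┃┓ 
          ┃     ~~~~..             ┃┃ 
          ┃   ~~...                ┃┨ 
          ┃  ..                    ┃┃ 
          ┃                        ┃┃ 
          ┃              ******....┃┃ 
          ┃   ..............       ┃┃ 
          ┃                        ┃┃ 


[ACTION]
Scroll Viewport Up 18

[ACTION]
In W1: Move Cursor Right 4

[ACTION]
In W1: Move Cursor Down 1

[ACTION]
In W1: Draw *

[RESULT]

                                      
          ┏━━━━━━━━━━━━━━━━━━━━━━━━┓  
          ┃ DrawingCanvas          ┃  
          ┠────────────────────────┨  
          ┃                        ┃  
          ┃    *                   ┃  
          ┃                        ┃  
          ┃                     ~~~┃  
          ┃                 ~~~~   ┃  
          ┃             ~~~~.      ┃  
          ┃         ~~~~.          ┃┓ 
          ┃     ~~~~..             ┃┃ 
          ┃   ~~...                ┃┨ 
          ┃  ..                    ┃┃ 
          ┃                        ┃┃ 
          ┃              ******....┃┃ 
          ┃   ..............       ┃┃ 
          ┃                        ┃┃ 


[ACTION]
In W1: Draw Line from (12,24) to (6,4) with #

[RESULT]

                                      
          ┏━━━━━━━━━━━━━━━━━━━━━━━━┓  
          ┃ DrawingCanvas          ┃  
          ┠────────────────────────┨  
          ┃                        ┃  
          ┃    *                   ┃  
          ┃                        ┃  
          ┃                     ~~~┃  
          ┃                 ~~~~   ┃  
          ┃             ~~~~.      ┃  
          ┃    ##   ~~~~.          ┃┓ 
          ┃     ~###..             ┃┃ 
          ┃   ~~... ####           ┃┨ 
          ┃  ..         ###        ┃┃ 
          ┃                ###     ┃┃ 
          ┃              *****####.┃┃ 
          ┃   ..............      #┃┃ 
          ┃                        ┃┃ 


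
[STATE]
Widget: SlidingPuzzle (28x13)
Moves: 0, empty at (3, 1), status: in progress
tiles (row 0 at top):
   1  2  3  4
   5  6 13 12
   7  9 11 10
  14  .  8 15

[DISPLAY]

┌────┬────┬────┬────┐       
│  1 │  2 │  3 │  4 │       
├────┼────┼────┼────┤       
│  5 │  6 │ 13 │ 12 │       
├────┼────┼────┼────┤       
│  7 │  9 │ 11 │ 10 │       
├────┼────┼────┼────┤       
│ 14 │    │  8 │ 15 │       
└────┴────┴────┴────┘       
Moves: 0                    
                            
                            
                            


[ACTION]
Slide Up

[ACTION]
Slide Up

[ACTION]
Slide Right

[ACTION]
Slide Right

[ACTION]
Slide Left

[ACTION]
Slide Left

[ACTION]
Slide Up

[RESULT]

┌────┬────┬────┬────┐       
│  1 │  2 │  3 │  4 │       
├────┼────┼────┼────┤       
│  5 │  6 │ 13 │ 12 │       
├────┼────┼────┼────┤       
│  7 │  9 │ 11 │ 10 │       
├────┼────┼────┼────┤       
│ 14 │  8 │    │ 15 │       
└────┴────┴────┴────┘       
Moves: 3                    
                            
                            
                            
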